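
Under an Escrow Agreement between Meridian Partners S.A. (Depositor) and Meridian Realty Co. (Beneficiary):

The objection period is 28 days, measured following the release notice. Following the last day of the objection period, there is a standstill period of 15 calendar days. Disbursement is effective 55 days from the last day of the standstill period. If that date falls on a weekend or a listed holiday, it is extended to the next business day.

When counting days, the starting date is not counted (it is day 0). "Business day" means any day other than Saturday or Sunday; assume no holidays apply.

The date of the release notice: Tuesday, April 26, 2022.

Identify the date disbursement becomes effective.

Adding 28 calendar days to April 26, 2022 gives May 24, 2022, which is the last day of the objection period.
The last day of the standstill period: May 24, 2022 + 15 days = June 8, 2022.
The date disbursement becomes effective: 55 calendar days after June 8, 2022 is August 2, 2022. August 2, 2022 is a Tuesday, so no roll-forward applies.

August 2, 2022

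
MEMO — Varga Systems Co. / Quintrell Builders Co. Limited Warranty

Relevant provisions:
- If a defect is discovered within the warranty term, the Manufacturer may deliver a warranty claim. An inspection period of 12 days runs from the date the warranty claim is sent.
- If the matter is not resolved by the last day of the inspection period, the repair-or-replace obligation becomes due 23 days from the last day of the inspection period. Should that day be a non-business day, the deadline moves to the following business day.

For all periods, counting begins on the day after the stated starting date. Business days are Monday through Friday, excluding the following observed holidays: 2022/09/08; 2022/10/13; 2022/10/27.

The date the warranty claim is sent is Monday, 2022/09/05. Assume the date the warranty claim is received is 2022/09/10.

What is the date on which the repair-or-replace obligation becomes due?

2022/10/10

The last day of the inspection period: 12 calendar days after 2022/09/05 is 2022/09/17.
The date on which the repair-or-replace obligation becomes due: 23 calendar days after 2022/09/17 is 2022/10/10. 2022/10/10 is a Monday and is not a listed holiday, so no roll-forward applies.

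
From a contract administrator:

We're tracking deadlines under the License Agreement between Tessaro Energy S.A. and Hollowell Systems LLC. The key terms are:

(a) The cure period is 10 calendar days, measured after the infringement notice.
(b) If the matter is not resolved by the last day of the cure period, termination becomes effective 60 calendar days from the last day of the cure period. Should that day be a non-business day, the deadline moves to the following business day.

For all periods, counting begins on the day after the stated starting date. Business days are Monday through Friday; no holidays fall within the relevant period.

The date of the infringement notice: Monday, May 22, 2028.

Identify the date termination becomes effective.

The last day of the cure period: May 22, 2028 + 10 days = Jun 1, 2028.
Adding 60 calendar days to Jun 1, 2028 gives Jul 31, 2028, which is the date termination becomes effective. Jul 31, 2028 is a Monday, so no roll-forward applies.

Jul 31, 2028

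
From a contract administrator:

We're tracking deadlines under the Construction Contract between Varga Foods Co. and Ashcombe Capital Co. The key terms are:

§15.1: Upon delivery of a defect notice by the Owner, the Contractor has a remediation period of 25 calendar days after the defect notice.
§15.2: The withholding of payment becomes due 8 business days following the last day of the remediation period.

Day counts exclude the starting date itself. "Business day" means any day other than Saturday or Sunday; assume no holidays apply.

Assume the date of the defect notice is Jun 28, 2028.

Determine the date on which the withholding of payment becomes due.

Aug 2, 2028

Adding 25 calendar days to Jun 28, 2028 gives Jul 23, 2028, which is the last day of the remediation period.
The date on which the withholding of payment becomes due: 8 business days after Sunday, Jul 23, 2028, skipping weekends — Jul 24, Jul 25, Jul 26, Jul 27, Jul 28, Jul 31, Aug 1, Aug 2 — lands on Wednesday, Aug 2, 2028.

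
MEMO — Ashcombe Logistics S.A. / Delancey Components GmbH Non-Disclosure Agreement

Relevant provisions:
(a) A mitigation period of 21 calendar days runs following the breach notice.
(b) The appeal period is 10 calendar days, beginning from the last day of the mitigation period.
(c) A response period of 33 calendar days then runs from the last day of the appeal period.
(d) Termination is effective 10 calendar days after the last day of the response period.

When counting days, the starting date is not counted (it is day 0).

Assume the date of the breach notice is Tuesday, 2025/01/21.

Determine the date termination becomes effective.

The last day of the mitigation period: 2025/01/21 + 21 days = 2025/02/11.
The last day of the appeal period: 10 calendar days after 2025/02/11 is 2025/02/21.
Adding 33 calendar days to 2025/02/21 gives 2025/03/26, which is the last day of the response period.
The date termination becomes effective: 10 calendar days after 2025/03/26 is 2025/04/05.

2025/04/05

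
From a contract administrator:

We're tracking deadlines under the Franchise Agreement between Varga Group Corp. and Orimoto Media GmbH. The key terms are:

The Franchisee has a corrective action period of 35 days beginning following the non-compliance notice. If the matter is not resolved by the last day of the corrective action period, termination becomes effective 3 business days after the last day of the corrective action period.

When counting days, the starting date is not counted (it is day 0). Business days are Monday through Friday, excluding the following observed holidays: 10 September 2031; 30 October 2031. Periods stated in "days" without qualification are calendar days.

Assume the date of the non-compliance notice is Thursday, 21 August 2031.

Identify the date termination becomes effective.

The last day of the corrective action period: 35 calendar days after 21 August 2031 is 25 September 2031.
The date termination becomes effective: 3 business days after Thursday, 25 September 2031, skipping weekends — Sep 26, Sep 29, Sep 30 — lands on Tuesday, 30 September 2031.

30 September 2031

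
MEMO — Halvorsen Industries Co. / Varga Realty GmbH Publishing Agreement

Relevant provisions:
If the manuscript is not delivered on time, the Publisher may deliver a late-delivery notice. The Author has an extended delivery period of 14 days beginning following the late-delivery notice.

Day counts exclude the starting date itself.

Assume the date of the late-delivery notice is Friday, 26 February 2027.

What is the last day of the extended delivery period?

The last day of the extended delivery period: 26 February 2027 + 14 days = 12 March 2027.

12 March 2027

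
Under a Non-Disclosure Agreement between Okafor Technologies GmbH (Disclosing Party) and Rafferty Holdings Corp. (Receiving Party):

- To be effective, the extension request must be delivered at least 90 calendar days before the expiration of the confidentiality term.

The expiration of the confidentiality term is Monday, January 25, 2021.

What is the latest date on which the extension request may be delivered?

January 25, 2021 minus 90 days is October 27, 2020.

October 27, 2020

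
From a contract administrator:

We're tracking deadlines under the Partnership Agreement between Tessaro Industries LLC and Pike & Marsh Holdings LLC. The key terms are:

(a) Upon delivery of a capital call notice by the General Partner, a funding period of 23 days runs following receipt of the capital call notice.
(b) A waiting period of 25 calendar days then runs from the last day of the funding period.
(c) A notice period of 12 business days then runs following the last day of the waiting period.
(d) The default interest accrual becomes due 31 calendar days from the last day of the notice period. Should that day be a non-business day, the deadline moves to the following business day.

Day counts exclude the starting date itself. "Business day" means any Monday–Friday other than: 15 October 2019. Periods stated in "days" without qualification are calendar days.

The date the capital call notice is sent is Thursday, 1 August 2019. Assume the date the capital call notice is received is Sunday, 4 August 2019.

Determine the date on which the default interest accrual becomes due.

The last day of the funding period: 4 August 2019 + 23 days = 27 August 2019.
Adding 25 calendar days to 27 August 2019 gives 21 September 2019, which is the last day of the waiting period.
From Saturday, 21 September 2019, 12 business days (Sep 23, Sep 24, Sep 25, Sep 26, …, Oct 4, Oct 7, Oct 8, skipping weekends) brings us to Tuesday, 8 October 2019, which is the last day of the notice period.
Adding 31 calendar days to 8 October 2019 gives 8 November 2019, which is the date on which the default interest accrual becomes due. 8 November 2019 is a Friday and is not a listed holiday, so no roll-forward applies.

8 November 2019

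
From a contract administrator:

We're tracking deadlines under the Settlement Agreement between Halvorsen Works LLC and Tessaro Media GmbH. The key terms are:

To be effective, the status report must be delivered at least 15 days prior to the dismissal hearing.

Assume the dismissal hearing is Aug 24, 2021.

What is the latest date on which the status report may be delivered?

Aug 24, 2021 minus 15 days is Aug 9, 2021.

Aug 9, 2021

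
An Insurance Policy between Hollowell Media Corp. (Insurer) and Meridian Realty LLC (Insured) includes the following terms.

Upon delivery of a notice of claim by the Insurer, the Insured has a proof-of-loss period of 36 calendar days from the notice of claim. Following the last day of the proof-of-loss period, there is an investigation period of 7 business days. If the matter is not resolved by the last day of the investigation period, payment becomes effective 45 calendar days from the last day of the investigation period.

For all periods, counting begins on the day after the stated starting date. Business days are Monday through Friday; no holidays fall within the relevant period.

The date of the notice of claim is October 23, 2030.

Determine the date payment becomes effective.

January 23, 2031

The last day of the proof-of-loss period: 36 calendar days after October 23, 2030 is November 28, 2030.
From Thursday, November 28, 2030, 7 business days (Nov 29, Dec 2, Dec 3, Dec 4, Dec 5, Dec 6, Dec 9, skipping weekends) brings us to Monday, December 9, 2030, which is the last day of the investigation period.
Adding 45 calendar days to December 9, 2030 gives January 23, 2031, which is the date payment becomes effective.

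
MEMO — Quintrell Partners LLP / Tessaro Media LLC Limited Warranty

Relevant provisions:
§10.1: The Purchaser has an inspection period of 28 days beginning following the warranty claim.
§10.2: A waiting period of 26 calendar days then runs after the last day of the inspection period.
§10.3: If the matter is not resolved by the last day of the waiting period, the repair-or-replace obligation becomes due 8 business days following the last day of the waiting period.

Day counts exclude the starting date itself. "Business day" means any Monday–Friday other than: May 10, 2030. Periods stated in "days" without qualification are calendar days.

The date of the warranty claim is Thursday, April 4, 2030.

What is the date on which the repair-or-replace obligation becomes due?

The last day of the inspection period: April 4, 2030 + 28 days = May 2, 2030.
The last day of the waiting period: May 2, 2030 + 26 days = May 28, 2030.
The date on which the repair-or-replace obligation becomes due: 8 business days after Tuesday, May 28, 2030, skipping weekends — May 29, May 30, May 31, Jun 3, Jun 4, Jun 5, Jun 6, Jun 7 — lands on Friday, June 7, 2030.

June 7, 2030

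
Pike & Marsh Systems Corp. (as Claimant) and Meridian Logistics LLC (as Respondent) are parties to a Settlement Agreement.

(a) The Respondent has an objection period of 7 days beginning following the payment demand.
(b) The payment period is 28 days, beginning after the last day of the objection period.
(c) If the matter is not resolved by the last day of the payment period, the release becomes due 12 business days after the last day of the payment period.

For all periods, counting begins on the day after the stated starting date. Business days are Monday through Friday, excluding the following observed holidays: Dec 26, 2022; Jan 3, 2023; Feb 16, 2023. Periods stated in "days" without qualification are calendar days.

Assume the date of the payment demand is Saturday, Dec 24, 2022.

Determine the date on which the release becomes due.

Feb 14, 2023

Adding 7 calendar days to Dec 24, 2022 gives Dec 31, 2022, which is the last day of the objection period.
The last day of the payment period: Dec 31, 2022 + 28 days = Jan 28, 2023.
From Saturday, Jan 28, 2023, 12 business days (Jan 30, Jan 31, Feb 1, Feb 2, …, Feb 10, Feb 13, Feb 14, skipping weekends) brings us to Tuesday, Feb 14, 2023, which is the date on which the release becomes due.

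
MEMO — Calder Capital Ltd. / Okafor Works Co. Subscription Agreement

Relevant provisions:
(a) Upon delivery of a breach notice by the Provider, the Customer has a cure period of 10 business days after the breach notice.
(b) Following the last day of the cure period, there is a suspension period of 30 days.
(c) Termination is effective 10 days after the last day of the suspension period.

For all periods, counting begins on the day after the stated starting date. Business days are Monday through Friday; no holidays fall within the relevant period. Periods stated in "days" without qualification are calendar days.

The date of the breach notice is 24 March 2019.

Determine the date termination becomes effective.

From Sunday, 24 March 2019, 10 business days (Mar 25, Mar 26, Mar 27, Mar 28, Mar 29, Apr 1, Apr 2, Apr 3, Apr 4, Apr 5, skipping weekends) brings us to Friday, 5 April 2019, which is the last day of the cure period.
The last day of the suspension period: 30 calendar days after 5 April 2019 is 5 May 2019.
The date termination becomes effective: 5 May 2019 + 10 days = 15 May 2019.

15 May 2019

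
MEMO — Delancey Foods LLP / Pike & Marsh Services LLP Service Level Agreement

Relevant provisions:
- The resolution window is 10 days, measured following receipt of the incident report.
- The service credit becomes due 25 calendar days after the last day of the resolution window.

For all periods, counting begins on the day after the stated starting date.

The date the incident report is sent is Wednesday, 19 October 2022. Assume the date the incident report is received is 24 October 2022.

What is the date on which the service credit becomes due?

The last day of the resolution window: 10 calendar days after 24 October 2022 is 3 November 2022.
The date on which the service credit becomes due: 25 calendar days after 3 November 2022 is 28 November 2022.

28 November 2022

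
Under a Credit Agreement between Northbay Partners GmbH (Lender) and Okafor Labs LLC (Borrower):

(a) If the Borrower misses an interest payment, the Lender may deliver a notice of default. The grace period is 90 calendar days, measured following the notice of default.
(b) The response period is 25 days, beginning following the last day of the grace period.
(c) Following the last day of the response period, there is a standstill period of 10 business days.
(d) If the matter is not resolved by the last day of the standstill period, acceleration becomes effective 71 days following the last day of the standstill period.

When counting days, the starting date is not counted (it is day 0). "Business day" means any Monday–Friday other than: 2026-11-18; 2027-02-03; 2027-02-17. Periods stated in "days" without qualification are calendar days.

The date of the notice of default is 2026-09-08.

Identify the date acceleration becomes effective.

2027-03-27

Adding 90 calendar days to 2026-09-08 gives 2026-12-07, which is the last day of the grace period.
The last day of the response period: 2026-12-07 + 25 days = 2027-01-01.
The last day of the standstill period: counting 10 business days from Friday, 2027-01-01 (Jan 4, Jan 5, Jan 6, Jan 7, Jan 8, Jan 11, Jan 12, Jan 13, Jan 14, Jan 15, skipping weekends) reaches Friday, 2027-01-15.
Adding 71 calendar days to 2027-01-15 gives 2027-03-27, which is the date acceleration becomes effective.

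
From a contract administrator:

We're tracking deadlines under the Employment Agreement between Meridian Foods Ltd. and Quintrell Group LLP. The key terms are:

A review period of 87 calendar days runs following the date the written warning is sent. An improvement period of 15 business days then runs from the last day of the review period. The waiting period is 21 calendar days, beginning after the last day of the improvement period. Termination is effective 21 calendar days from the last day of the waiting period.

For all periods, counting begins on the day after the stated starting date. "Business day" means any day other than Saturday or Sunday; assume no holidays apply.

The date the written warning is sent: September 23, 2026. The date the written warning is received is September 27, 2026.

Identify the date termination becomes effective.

The last day of the review period: September 23, 2026 + 87 days = December 19, 2026.
The last day of the improvement period: 15 business days after Saturday, December 19, 2026, skipping weekends — Dec 21, Dec 22, Dec 23, Dec 24, …, Jan 6, Jan 7, Jan 8 — lands on Friday, January 8, 2027.
Adding 21 calendar days to January 8, 2027 gives January 29, 2027, which is the last day of the waiting period.
The date termination becomes effective: 21 calendar days after January 29, 2027 is February 19, 2027.

February 19, 2027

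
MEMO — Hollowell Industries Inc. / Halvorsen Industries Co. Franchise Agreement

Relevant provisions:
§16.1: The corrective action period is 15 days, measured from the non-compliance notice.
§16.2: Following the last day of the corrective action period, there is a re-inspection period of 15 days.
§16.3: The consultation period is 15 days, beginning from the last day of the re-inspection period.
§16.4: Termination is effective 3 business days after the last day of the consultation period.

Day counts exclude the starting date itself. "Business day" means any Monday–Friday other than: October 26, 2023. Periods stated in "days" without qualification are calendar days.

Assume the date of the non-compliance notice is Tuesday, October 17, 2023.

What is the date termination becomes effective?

The last day of the corrective action period: 15 calendar days after October 17, 2023 is November 1, 2023.
The last day of the re-inspection period: 15 calendar days after November 1, 2023 is November 16, 2023.
The last day of the consultation period: November 16, 2023 + 15 days = December 1, 2023.
The date termination becomes effective: 3 business days after Friday, December 1, 2023, skipping weekends — Dec 4, Dec 5, Dec 6 — lands on Wednesday, December 6, 2023.

December 6, 2023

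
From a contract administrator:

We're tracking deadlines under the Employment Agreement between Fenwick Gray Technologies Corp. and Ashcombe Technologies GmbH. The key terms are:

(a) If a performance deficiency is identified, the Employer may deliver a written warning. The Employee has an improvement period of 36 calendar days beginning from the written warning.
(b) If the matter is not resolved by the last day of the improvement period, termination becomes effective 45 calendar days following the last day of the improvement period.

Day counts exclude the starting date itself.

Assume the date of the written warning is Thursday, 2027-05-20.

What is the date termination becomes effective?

The last day of the improvement period: 2027-05-20 + 36 days = 2027-06-25.
The date termination becomes effective: 45 calendar days after 2027-06-25 is 2027-08-09.

2027-08-09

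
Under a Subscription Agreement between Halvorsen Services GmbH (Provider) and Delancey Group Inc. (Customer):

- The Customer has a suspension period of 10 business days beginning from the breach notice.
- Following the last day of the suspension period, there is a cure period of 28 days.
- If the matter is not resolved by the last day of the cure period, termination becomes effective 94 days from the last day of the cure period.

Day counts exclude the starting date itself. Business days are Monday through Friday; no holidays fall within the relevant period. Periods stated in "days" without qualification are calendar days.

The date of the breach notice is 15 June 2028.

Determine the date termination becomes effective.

29 October 2028

From Thursday, 15 June 2028, 10 business days (Jun 16, Jun 19, Jun 20, Jun 21, Jun 22, Jun 23, Jun 26, Jun 27, Jun 28, Jun 29, skipping weekends) brings us to Thursday, 29 June 2028, which is the last day of the suspension period.
The last day of the cure period: 28 calendar days after 29 June 2028 is 27 July 2028.
The date termination becomes effective: 27 July 2028 + 94 days = 29 October 2028.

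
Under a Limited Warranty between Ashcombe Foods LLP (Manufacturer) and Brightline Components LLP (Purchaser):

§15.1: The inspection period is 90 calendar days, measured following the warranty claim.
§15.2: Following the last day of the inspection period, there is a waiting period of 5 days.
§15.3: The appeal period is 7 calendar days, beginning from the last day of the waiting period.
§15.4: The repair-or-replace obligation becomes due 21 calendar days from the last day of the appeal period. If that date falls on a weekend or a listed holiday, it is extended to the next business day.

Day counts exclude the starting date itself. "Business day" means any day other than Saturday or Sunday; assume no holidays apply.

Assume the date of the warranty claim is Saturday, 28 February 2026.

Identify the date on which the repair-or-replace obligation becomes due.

1 July 2026

The last day of the inspection period: 90 calendar days after 28 February 2026 is 29 May 2026.
Adding 5 calendar days to 29 May 2026 gives 3 June 2026, which is the last day of the waiting period.
The last day of the appeal period: 3 June 2026 + 7 days = 10 June 2026.
The date on which the repair-or-replace obligation becomes due: 21 calendar days after 10 June 2026 is 1 July 2026. 1 July 2026 is a Wednesday, so no roll-forward applies.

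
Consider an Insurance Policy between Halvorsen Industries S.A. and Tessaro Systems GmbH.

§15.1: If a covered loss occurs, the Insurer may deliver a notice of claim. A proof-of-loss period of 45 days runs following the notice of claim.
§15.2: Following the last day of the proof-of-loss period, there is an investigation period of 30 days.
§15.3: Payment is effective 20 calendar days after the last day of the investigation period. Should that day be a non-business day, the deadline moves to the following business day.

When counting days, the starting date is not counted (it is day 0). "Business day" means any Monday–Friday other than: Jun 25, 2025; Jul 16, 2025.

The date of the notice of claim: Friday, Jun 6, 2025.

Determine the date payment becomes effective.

Sep 9, 2025

Adding 45 calendar days to Jun 6, 2025 gives Jul 21, 2025, which is the last day of the proof-of-loss period.
The last day of the investigation period: Jul 21, 2025 + 30 days = Aug 20, 2025.
The date payment becomes effective: 20 calendar days after Aug 20, 2025 is Sep 9, 2025. Sep 9, 2025 is a Tuesday and is not a listed holiday, so no roll-forward applies.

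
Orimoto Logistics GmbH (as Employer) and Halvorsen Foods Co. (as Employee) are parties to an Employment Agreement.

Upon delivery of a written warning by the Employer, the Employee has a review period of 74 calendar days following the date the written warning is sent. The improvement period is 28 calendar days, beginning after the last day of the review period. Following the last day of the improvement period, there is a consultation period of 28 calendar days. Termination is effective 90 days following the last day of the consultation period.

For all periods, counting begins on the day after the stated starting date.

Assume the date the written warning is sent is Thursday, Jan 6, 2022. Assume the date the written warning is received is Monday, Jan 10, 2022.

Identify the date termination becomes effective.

The last day of the review period: 74 calendar days after Jan 6, 2022 is Mar 21, 2022.
The last day of the improvement period: Mar 21, 2022 + 28 days = Apr 18, 2022.
The last day of the consultation period: Apr 18, 2022 + 28 days = May 16, 2022.
The date termination becomes effective: May 16, 2022 + 90 days = Aug 14, 2022.

Aug 14, 2022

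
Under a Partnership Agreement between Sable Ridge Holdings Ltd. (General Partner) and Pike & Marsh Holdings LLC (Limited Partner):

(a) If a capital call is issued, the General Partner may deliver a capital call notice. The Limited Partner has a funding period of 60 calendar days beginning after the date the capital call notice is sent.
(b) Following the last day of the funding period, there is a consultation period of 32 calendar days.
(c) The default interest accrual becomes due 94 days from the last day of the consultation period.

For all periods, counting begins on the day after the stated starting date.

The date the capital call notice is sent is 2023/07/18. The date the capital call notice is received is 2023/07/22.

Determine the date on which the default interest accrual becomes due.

2024/01/20

The last day of the funding period: 60 calendar days after 2023/07/18 is 2023/09/16.
The last day of the consultation period: 32 calendar days after 2023/09/16 is 2023/10/18.
The date on which the default interest accrual becomes due: 94 calendar days after 2023/10/18 is 2024/01/20.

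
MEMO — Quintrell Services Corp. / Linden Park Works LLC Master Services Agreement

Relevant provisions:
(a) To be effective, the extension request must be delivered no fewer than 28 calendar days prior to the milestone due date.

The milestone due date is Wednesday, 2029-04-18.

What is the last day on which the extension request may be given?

2029-04-18 minus 28 days is 2029-03-21.

2029-03-21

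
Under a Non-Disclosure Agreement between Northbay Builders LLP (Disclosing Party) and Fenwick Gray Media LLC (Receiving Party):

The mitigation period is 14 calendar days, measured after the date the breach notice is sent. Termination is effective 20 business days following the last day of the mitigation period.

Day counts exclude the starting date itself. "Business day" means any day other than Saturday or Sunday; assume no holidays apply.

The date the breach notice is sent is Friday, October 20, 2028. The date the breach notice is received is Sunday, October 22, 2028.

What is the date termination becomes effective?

December 1, 2028

Adding 14 calendar days to October 20, 2028 gives November 3, 2028, which is the last day of the mitigation period.
The date termination becomes effective: 20 business days after Friday, November 3, 2028, skipping weekends — Nov 6, Nov 7, Nov 8, Nov 9, …, Nov 29, Nov 30, Dec 1 — lands on Friday, December 1, 2028.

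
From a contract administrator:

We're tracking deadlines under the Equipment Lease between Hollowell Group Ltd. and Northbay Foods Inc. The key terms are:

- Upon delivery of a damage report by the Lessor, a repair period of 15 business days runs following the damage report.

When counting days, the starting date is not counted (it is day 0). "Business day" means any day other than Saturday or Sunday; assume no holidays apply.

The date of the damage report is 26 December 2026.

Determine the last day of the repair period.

15 January 2027

From Saturday, 26 December 2026, 15 business days (Dec 28, Dec 29, Dec 30, Dec 31, …, Jan 13, Jan 14, Jan 15, skipping weekends) brings us to Friday, 15 January 2027, which is the last day of the repair period.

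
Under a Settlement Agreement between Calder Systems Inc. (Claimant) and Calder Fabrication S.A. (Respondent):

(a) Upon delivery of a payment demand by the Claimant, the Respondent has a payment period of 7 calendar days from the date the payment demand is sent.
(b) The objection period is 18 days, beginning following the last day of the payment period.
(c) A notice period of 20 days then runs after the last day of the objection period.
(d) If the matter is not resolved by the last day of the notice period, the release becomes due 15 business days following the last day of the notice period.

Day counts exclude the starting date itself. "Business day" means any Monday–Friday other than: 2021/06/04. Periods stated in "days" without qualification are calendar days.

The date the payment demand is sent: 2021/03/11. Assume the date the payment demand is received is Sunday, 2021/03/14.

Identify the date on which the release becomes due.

2021/05/14

The last day of the payment period: 2021/03/11 + 7 days = 2021/03/18.
The last day of the objection period: 2021/03/18 + 18 days = 2021/04/05.
The last day of the notice period: 20 calendar days after 2021/04/05 is 2021/04/25.
The date on which the release becomes due: counting 15 business days from Sunday, 2021/04/25 (Apr 26, Apr 27, Apr 28, Apr 29, …, May 12, May 13, May 14, skipping weekends) reaches Friday, 2021/05/14.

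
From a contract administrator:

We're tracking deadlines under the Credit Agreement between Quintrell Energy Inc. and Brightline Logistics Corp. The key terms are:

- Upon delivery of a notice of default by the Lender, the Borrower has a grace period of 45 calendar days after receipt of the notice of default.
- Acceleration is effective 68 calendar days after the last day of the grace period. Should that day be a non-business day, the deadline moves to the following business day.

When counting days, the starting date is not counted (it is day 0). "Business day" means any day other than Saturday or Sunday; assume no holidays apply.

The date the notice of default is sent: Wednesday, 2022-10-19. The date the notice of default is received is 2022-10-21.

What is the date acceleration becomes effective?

2023-02-13

The last day of the grace period: 2022-10-21 + 45 days = 2022-12-05.
Adding 68 calendar days to 2022-12-05 gives 2023-02-11, which is the date acceleration becomes effective. That falls on a Saturday, so it rolls to the next business day, Monday, 2023-02-13.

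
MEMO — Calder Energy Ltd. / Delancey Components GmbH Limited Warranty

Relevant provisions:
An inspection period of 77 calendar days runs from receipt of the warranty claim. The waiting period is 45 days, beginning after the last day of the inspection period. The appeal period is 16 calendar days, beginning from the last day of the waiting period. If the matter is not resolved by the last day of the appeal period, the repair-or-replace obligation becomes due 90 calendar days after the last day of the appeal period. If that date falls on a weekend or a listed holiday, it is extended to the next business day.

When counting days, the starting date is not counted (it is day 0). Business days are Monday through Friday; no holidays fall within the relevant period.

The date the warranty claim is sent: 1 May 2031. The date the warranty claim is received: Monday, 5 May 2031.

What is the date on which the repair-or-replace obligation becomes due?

Adding 77 calendar days to 5 May 2031 gives 21 July 2031, which is the last day of the inspection period.
The last day of the waiting period: 45 calendar days after 21 July 2031 is 4 September 2031.
The last day of the appeal period: 16 calendar days after 4 September 2031 is 20 September 2031.
The date on which the repair-or-replace obligation becomes due: 90 calendar days after 20 September 2031 is 19 December 2031. 19 December 2031 is a Friday, so no roll-forward applies.

19 December 2031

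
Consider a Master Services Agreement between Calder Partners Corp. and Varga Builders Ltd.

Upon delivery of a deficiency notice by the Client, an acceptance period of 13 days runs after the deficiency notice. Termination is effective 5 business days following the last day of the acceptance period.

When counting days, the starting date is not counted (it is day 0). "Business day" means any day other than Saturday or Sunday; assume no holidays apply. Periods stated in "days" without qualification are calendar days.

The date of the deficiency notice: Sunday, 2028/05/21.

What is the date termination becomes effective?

The last day of the acceptance period: 2028/05/21 + 13 days = 2028/06/03.
The date termination becomes effective: 5 business days after Saturday, 2028/06/03, skipping weekends — Jun 5, Jun 6, Jun 7, Jun 8, Jun 9 — lands on Friday, 2028/06/09.

2028/06/09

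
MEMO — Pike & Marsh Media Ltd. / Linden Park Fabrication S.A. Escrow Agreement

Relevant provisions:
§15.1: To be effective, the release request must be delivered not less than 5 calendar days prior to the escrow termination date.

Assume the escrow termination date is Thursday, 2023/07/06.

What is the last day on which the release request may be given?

2023/07/01

Counting back 5 calendar days from 2023/07/06 gives 2023/07/01.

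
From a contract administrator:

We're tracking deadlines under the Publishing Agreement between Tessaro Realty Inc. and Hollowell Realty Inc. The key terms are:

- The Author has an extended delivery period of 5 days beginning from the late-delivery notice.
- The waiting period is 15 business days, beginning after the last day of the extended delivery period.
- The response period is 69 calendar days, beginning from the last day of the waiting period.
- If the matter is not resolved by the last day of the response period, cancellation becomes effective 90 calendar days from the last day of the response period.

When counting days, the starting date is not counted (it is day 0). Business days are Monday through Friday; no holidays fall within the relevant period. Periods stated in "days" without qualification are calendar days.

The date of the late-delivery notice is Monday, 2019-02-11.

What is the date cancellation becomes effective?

The last day of the extended delivery period: 5 calendar days after 2019-02-11 is 2019-02-16.
From Saturday, 2019-02-16, 15 business days (Feb 18, Feb 19, Feb 20, Feb 21, …, Mar 6, Mar 7, Mar 8, skipping weekends) brings us to Friday, 2019-03-08, which is the last day of the waiting period.
Adding 69 calendar days to 2019-03-08 gives 2019-05-16, which is the last day of the response period.
The date cancellation becomes effective: 2019-05-16 + 90 days = 2019-08-14.

2019-08-14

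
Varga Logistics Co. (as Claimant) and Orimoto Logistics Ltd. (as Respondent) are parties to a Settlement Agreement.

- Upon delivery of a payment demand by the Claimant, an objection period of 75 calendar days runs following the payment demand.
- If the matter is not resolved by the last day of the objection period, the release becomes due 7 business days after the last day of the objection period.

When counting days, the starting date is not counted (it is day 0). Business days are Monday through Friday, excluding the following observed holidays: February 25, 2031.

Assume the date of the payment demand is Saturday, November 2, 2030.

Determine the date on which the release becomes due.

The last day of the objection period: November 2, 2030 + 75 days = January 16, 2031.
The date on which the release becomes due: counting 7 business days from Thursday, January 16, 2031 (Jan 17, Jan 20, Jan 21, Jan 22, Jan 23, Jan 24, Jan 27, skipping weekends) reaches Monday, January 27, 2031.

January 27, 2031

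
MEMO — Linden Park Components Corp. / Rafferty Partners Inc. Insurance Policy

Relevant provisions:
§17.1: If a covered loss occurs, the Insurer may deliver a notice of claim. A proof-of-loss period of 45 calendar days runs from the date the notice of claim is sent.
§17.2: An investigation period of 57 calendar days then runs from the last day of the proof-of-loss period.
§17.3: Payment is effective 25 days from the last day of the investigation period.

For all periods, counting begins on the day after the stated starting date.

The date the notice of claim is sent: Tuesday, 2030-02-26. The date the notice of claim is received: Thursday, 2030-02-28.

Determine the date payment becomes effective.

2030-07-03

Adding 45 calendar days to 2030-02-26 gives 2030-04-12, which is the last day of the proof-of-loss period.
The last day of the investigation period: 2030-04-12 + 57 days = 2030-06-08.
Adding 25 calendar days to 2030-06-08 gives 2030-07-03, which is the date payment becomes effective.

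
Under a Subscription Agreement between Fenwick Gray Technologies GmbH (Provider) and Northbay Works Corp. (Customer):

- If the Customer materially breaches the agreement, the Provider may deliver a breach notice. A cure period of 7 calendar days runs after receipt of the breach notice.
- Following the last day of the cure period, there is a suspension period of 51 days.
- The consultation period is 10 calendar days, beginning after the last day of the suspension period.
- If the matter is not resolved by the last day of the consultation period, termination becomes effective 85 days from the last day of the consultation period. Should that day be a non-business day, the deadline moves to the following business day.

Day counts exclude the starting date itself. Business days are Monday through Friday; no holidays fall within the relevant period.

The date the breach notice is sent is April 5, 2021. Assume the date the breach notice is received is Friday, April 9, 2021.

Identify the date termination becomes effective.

September 9, 2021

The last day of the cure period: 7 calendar days after April 9, 2021 is April 16, 2021.
Adding 51 calendar days to April 16, 2021 gives June 6, 2021, which is the last day of the suspension period.
Adding 10 calendar days to June 6, 2021 gives June 16, 2021, which is the last day of the consultation period.
The date termination becomes effective: 85 calendar days after June 16, 2021 is September 9, 2021. September 9, 2021 is a Thursday, so no roll-forward applies.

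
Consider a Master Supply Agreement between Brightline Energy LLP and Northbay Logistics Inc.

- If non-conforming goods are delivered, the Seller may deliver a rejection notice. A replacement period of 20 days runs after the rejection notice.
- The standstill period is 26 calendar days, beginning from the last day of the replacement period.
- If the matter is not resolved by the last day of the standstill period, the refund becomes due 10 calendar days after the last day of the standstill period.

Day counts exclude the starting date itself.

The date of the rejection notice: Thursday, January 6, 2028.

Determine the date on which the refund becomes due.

March 2, 2028

Adding 20 calendar days to January 6, 2028 gives January 26, 2028, which is the last day of the replacement period.
The last day of the standstill period: January 26, 2028 + 26 days = February 21, 2028.
Adding 10 calendar days to February 21, 2028 gives March 2, 2028, which is the date on which the refund becomes due.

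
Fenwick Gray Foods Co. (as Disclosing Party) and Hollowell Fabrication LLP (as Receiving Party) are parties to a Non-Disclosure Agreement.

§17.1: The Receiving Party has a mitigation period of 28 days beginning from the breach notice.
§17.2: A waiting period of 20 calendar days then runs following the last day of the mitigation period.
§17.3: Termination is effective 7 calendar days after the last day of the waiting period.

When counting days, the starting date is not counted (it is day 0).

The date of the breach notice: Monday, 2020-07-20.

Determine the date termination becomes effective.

2020-09-13

The last day of the mitigation period: 28 calendar days after 2020-07-20 is 2020-08-17.
The last day of the waiting period: 2020-08-17 + 20 days = 2020-09-06.
Adding 7 calendar days to 2020-09-06 gives 2020-09-13, which is the date termination becomes effective.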